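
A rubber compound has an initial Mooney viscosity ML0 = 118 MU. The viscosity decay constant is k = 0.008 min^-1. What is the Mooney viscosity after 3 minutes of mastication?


ML = ML0 * exp(-k * t)
ML = 118 * exp(-0.008 * 3)
ML = 118 * 0.9763
ML = 115.2 MU

115.2 MU


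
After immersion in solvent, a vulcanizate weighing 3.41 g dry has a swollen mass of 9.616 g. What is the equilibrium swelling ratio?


Q = W_swollen / W_dry
Q = 9.616 / 3.41
Q = 2.82

Q = 2.82


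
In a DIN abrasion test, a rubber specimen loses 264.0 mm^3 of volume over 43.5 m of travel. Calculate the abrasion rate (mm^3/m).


Rate = volume_loss / distance
= 264.0 / 43.5
= 6.069 mm^3/m

6.069 mm^3/m


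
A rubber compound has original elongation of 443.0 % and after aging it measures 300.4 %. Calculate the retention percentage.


Retention = aged / original * 100
= 300.4 / 443.0 * 100
= 67.8%

67.8%


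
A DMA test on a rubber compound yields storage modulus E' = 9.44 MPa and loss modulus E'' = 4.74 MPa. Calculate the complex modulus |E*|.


|E*| = sqrt(E'^2 + E''^2)
= sqrt(9.44^2 + 4.74^2)
= sqrt(89.1136 + 22.4676)
= 10.563 MPa

10.563 MPa


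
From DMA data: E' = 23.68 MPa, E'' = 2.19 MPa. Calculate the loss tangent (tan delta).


tan delta = E'' / E'
= 2.19 / 23.68
= 0.0925

tan delta = 0.0925


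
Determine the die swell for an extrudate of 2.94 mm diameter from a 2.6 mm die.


Die swell ratio = D_extrudate / D_die
= 2.94 / 2.6
= 1.131

Die swell = 1.131


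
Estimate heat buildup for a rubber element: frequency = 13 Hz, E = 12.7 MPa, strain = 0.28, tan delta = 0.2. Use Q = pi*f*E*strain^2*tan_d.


Q = pi * f * E * strain^2 * tan_d
= pi * 13 * 12.7 * 0.28^2 * 0.2
= pi * 13 * 12.7 * 0.0784 * 0.2
= 8.1329

Q = 8.1329


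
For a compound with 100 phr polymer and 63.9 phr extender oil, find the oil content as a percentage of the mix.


Oil % = oil / (100 + oil) * 100
= 63.9 / (100 + 63.9) * 100
= 63.9 / 163.9 * 100
= 38.99%

38.99%


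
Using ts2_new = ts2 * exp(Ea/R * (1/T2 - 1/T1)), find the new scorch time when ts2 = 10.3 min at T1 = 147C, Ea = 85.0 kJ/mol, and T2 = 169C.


Convert temperatures: T1 = 147 + 273.15 = 420.15 K, T2 = 169 + 273.15 = 442.15 K
ts2_new = 10.3 * exp(85000 / 8.314 * (1/442.15 - 1/420.15))
1/T2 - 1/T1 = -1.1843e-04
ts2_new = 3.07 min

3.07 min


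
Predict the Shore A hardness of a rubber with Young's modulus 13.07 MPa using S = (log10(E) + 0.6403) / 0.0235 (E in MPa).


log10(E) = 0.0235*S - 0.6403  =>  S = (log10(E) + 0.6403) / 0.0235
log10(13.07) = 1.116276
S = (1.116276 + 0.6403) / 0.0235 = 1.756576 / 0.0235
S = 74.7

Shore A = 74.7


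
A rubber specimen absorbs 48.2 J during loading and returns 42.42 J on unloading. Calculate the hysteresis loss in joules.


Hysteresis loss = loading - unloading
= 48.2 - 42.42
= 5.78 J

5.78 J


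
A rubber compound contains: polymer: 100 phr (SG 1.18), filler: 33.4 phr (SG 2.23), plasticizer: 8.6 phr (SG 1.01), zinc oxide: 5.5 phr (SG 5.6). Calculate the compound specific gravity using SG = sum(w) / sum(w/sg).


Sum of weights = 147.5
Volume contributions:
  polymer: 100/1.18 = 84.7458
  filler: 33.4/2.23 = 14.9776
  plasticizer: 8.6/1.01 = 8.5149
  zinc oxide: 5.5/5.6 = 0.9821
Sum of volumes = 109.2203
SG = 147.5 / 109.2203 = 1.35

SG = 1.35


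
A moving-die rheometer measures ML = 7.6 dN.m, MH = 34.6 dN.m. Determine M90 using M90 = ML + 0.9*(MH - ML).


M90 = ML + 0.9 * (MH - ML)
M90 = 7.6 + 0.9 * (34.6 - 7.6)
M90 = 7.6 + 0.9 * 27.0
M90 = 31.9 dN.m

31.9 dN.m


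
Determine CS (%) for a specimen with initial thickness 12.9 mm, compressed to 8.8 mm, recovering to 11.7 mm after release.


CS = (t0 - recovered) / (t0 - ts) * 100
= (12.9 - 11.7) / (12.9 - 8.8) * 100
= 1.2 / 4.1 * 100
= 29.3%

29.3%


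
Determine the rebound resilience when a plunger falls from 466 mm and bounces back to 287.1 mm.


Resilience = h_rebound / h_drop * 100
= 287.1 / 466 * 100
= 61.6%

61.6%


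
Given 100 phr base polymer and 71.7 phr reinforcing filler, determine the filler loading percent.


Filler % = filler / (rubber + filler) * 100
= 71.7 / (100 + 71.7) * 100
= 71.7 / 171.7 * 100
= 41.76%

41.76%


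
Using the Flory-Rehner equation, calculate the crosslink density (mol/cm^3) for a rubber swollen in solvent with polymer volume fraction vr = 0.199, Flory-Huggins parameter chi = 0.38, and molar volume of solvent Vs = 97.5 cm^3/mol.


ln(1 - vr) = ln(1 - 0.199) = -0.2219
Numerator = -((-0.2219) + 0.199 + 0.38 * 0.199^2) = 0.0078
Denominator = 97.5 * (0.199^(1/3) - 0.199/2) = 47.2219
nu = 0.0078 / 47.2219 = 1.6615e-04 mol/cm^3

1.6615e-04 mol/cm^3


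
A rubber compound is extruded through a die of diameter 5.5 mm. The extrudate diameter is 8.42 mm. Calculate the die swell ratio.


Die swell ratio = D_extrudate / D_die
= 8.42 / 5.5
= 1.531

Die swell = 1.531


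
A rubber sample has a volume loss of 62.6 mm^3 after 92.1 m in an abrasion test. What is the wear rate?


Rate = volume_loss / distance
= 62.6 / 92.1
= 0.68 mm^3/m

0.68 mm^3/m


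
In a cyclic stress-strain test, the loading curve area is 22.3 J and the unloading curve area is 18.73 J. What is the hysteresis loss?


Hysteresis loss = loading - unloading
= 22.3 - 18.73
= 3.57 J

3.57 J


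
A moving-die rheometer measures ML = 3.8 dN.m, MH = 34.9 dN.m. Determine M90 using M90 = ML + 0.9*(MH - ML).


M90 = ML + 0.9 * (MH - ML)
M90 = 3.8 + 0.9 * (34.9 - 3.8)
M90 = 3.8 + 0.9 * 31.1
M90 = 31.79 dN.m

31.79 dN.m


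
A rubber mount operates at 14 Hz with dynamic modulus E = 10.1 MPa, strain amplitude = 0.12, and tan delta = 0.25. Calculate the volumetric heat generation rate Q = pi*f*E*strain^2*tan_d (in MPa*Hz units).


Q = pi * f * E * strain^2 * tan_d
= pi * 14 * 10.1 * 0.12^2 * 0.25
= pi * 14 * 10.1 * 0.0144 * 0.25
= 1.5992

Q = 1.5992


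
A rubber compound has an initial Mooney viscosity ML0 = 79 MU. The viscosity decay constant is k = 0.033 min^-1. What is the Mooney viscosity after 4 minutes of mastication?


ML = ML0 * exp(-k * t)
ML = 79 * exp(-0.033 * 4)
ML = 79 * 0.8763
ML = 69.23 MU

69.23 MU


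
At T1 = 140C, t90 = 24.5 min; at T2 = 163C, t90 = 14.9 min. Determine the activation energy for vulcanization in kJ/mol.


T1 = 413.15 K, T2 = 436.15 K
1/T1 - 1/T2 = 1.2764e-04
ln(t1/t2) = ln(24.5/14.9) = 0.4973
Ea = 8.314 * 0.4973 / 1.2764e-04 = 32393.2612 J/mol
Ea = 32.39 kJ/mol

32.39 kJ/mol


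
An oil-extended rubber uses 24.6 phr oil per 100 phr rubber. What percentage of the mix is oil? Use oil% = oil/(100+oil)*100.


Oil % = oil / (100 + oil) * 100
= 24.6 / (100 + 24.6) * 100
= 24.6 / 124.6 * 100
= 19.74%

19.74%


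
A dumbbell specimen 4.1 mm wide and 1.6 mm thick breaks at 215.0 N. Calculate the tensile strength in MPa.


Area = width * thickness = 4.1 * 1.6 = 6.56 mm^2
TS = force / area = 215.0 / 6.56 = 32.77 MPa

32.77 MPa


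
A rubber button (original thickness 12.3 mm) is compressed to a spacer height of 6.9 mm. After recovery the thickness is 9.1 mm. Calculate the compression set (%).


CS = (t0 - recovered) / (t0 - ts) * 100
= (12.3 - 9.1) / (12.3 - 6.9) * 100
= 3.2 / 5.4 * 100
= 59.3%

59.3%


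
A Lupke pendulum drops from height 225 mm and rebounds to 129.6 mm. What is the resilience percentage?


Resilience = h_rebound / h_drop * 100
= 129.6 / 225 * 100
= 57.6%

57.6%


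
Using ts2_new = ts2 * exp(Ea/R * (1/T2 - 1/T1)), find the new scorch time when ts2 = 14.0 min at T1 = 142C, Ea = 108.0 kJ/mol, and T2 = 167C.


Convert temperatures: T1 = 142 + 273.15 = 415.15 K, T2 = 167 + 273.15 = 440.15 K
ts2_new = 14.0 * exp(108000 / 8.314 * (1/440.15 - 1/415.15))
1/T2 - 1/T1 = -1.3682e-04
ts2_new = 2.37 min

2.37 min


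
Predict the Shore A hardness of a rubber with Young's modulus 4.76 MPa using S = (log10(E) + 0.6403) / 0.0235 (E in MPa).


log10(E) = 0.0235*S - 0.6403  =>  S = (log10(E) + 0.6403) / 0.0235
log10(4.76) = 0.677607
S = (0.677607 + 0.6403) / 0.0235 = 1.317907 / 0.0235
S = 56.1

Shore A = 56.1


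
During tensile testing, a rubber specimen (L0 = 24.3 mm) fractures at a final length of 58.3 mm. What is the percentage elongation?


Elongation = (Lf - L0) / L0 * 100
= (58.3 - 24.3) / 24.3 * 100
= 34.0 / 24.3 * 100
= 139.9%

139.9%


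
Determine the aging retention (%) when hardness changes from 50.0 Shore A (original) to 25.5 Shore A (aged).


Retention = aged / original * 100
= 25.5 / 50.0 * 100
= 51.0%

51.0%


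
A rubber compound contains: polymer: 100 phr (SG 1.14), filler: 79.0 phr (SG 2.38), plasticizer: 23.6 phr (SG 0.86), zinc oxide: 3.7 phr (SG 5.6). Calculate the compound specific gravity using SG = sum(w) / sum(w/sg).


Sum of weights = 206.3
Volume contributions:
  polymer: 100/1.14 = 87.7193
  filler: 79.0/2.38 = 33.1933
  plasticizer: 23.6/0.86 = 27.4419
  zinc oxide: 3.7/5.6 = 0.6607
Sum of volumes = 149.0152
SG = 206.3 / 149.0152 = 1.384

SG = 1.384


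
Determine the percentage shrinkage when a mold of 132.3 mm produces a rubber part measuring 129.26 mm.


Shrinkage = (mold - part) / mold * 100
= (132.3 - 129.26) / 132.3 * 100
= 3.04 / 132.3 * 100
= 2.3%

2.3%


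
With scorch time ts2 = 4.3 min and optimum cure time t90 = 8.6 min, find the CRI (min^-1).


CRI = 100 / (t90 - ts2)
= 100 / (8.6 - 4.3)
= 100 / 4.3
= 23.26 min^-1

23.26 min^-1


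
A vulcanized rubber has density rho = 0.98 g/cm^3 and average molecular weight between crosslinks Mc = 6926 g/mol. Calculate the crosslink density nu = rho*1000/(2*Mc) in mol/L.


nu = rho * 1000 / (2 * Mc)
nu = 0.98 * 1000 / (2 * 6926)
nu = 980.0 / 13852
nu = 0.0707 mol/L

0.0707 mol/L


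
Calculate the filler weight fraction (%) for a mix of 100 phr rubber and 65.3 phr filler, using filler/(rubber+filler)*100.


Filler % = filler / (rubber + filler) * 100
= 65.3 / (100 + 65.3) * 100
= 65.3 / 165.3 * 100
= 39.5%

39.5%


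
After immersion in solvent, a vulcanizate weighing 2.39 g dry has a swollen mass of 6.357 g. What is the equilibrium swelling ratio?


Q = W_swollen / W_dry
Q = 6.357 / 2.39
Q = 2.66

Q = 2.66


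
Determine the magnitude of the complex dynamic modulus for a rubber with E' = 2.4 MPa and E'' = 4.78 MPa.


|E*| = sqrt(E'^2 + E''^2)
= sqrt(2.4^2 + 4.78^2)
= sqrt(5.7600 + 22.8484)
= 5.349 MPa

5.349 MPa


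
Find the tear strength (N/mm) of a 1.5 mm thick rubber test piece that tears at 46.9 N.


Tear strength = force / thickness
= 46.9 / 1.5
= 31.27 N/mm

31.27 N/mm


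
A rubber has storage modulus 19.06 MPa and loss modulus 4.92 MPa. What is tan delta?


tan delta = E'' / E'
= 4.92 / 19.06
= 0.2581

tan delta = 0.2581


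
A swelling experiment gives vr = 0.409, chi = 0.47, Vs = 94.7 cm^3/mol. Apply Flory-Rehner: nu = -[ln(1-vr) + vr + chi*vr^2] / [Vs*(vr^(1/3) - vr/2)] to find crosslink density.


ln(1 - vr) = ln(1 - 0.409) = -0.5259
Numerator = -((-0.5259) + 0.409 + 0.47 * 0.409^2) = 0.0383
Denominator = 94.7 * (0.409^(1/3) - 0.409/2) = 50.9288
nu = 0.0383 / 50.9288 = 7.5237e-04 mol/cm^3

7.5237e-04 mol/cm^3


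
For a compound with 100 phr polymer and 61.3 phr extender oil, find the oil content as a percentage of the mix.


Oil % = oil / (100 + oil) * 100
= 61.3 / (100 + 61.3) * 100
= 61.3 / 161.3 * 100
= 38.0%

38.0%


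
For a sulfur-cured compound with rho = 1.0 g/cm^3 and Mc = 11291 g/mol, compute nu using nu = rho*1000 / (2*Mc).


nu = rho * 1000 / (2 * Mc)
nu = 1.0 * 1000 / (2 * 11291)
nu = 1000.0 / 22582
nu = 0.0443 mol/L

0.0443 mol/L


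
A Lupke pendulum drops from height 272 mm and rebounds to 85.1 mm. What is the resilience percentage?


Resilience = h_rebound / h_drop * 100
= 85.1 / 272 * 100
= 31.3%

31.3%


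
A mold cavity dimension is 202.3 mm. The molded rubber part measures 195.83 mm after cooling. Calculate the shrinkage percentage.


Shrinkage = (mold - part) / mold * 100
= (202.3 - 195.83) / 202.3 * 100
= 6.47 / 202.3 * 100
= 3.2%

3.2%


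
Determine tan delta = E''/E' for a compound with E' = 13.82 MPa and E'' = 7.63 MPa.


tan delta = E'' / E'
= 7.63 / 13.82
= 0.5521

tan delta = 0.5521


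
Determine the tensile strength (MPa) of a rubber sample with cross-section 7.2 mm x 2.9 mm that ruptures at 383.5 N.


Area = width * thickness = 7.2 * 2.9 = 20.88 mm^2
TS = force / area = 383.5 / 20.88 = 18.37 MPa

18.37 MPa


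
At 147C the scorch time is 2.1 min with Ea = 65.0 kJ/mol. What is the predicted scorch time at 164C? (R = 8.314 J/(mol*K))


Convert temperatures: T1 = 147 + 273.15 = 420.15 K, T2 = 164 + 273.15 = 437.15 K
ts2_new = 2.1 * exp(65000 / 8.314 * (1/437.15 - 1/420.15))
1/T2 - 1/T1 = -9.2558e-05
ts2_new = 1.02 min

1.02 min


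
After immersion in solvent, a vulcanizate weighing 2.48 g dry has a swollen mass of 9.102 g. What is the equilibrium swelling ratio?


Q = W_swollen / W_dry
Q = 9.102 / 2.48
Q = 3.67

Q = 3.67


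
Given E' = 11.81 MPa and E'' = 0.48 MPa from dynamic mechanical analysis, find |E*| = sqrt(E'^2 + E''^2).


|E*| = sqrt(E'^2 + E''^2)
= sqrt(11.81^2 + 0.48^2)
= sqrt(139.4761 + 0.2304)
= 11.82 MPa

11.82 MPa


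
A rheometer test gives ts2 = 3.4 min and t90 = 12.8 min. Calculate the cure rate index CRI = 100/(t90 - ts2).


CRI = 100 / (t90 - ts2)
= 100 / (12.8 - 3.4)
= 100 / 9.4
= 10.64 min^-1

10.64 min^-1


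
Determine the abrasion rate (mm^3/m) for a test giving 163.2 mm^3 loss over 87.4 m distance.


Rate = volume_loss / distance
= 163.2 / 87.4
= 1.867 mm^3/m

1.867 mm^3/m


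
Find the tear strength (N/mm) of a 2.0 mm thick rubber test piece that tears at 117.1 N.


Tear strength = force / thickness
= 117.1 / 2.0
= 58.55 N/mm

58.55 N/mm


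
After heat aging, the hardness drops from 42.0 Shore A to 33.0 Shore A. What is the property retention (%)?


Retention = aged / original * 100
= 33.0 / 42.0 * 100
= 78.6%

78.6%


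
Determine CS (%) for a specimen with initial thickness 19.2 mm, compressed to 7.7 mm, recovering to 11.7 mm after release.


CS = (t0 - recovered) / (t0 - ts) * 100
= (19.2 - 11.7) / (19.2 - 7.7) * 100
= 7.5 / 11.5 * 100
= 65.2%

65.2%


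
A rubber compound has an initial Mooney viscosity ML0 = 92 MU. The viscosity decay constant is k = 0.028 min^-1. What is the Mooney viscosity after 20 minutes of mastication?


ML = ML0 * exp(-k * t)
ML = 92 * exp(-0.028 * 20)
ML = 92 * 0.5712
ML = 52.55 MU

52.55 MU


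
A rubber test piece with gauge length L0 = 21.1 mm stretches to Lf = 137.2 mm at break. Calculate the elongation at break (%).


Elongation = (Lf - L0) / L0 * 100
= (137.2 - 21.1) / 21.1 * 100
= 116.1 / 21.1 * 100
= 550.2%

550.2%


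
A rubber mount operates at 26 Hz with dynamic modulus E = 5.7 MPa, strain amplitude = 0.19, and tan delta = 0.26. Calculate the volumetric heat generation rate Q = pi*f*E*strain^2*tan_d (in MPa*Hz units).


Q = pi * f * E * strain^2 * tan_d
= pi * 26 * 5.7 * 0.19^2 * 0.26
= pi * 26 * 5.7 * 0.0361 * 0.26
= 4.3700

Q = 4.3700


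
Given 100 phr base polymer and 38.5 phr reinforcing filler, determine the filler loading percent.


Filler % = filler / (rubber + filler) * 100
= 38.5 / (100 + 38.5) * 100
= 38.5 / 138.5 * 100
= 27.8%

27.8%


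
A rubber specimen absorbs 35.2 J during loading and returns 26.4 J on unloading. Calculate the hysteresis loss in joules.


Hysteresis loss = loading - unloading
= 35.2 - 26.4
= 8.8 J

8.8 J


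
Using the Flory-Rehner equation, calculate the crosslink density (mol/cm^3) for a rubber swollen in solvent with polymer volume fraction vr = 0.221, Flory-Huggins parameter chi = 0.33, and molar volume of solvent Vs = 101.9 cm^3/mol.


ln(1 - vr) = ln(1 - 0.221) = -0.2497
Numerator = -((-0.2497) + 0.221 + 0.33 * 0.221^2) = 0.0126
Denominator = 101.9 * (0.221^(1/3) - 0.221/2) = 50.3482
nu = 0.0126 / 50.3482 = 2.5079e-04 mol/cm^3

2.5079e-04 mol/cm^3


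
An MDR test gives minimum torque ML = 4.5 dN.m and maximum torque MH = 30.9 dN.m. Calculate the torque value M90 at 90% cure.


M90 = ML + 0.9 * (MH - ML)
M90 = 4.5 + 0.9 * (30.9 - 4.5)
M90 = 4.5 + 0.9 * 26.4
M90 = 28.26 dN.m

28.26 dN.m


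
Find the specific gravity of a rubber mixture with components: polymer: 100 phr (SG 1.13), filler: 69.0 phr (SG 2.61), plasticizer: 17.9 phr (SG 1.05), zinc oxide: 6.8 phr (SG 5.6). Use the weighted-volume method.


Sum of weights = 193.7
Volume contributions:
  polymer: 100/1.13 = 88.4956
  filler: 69.0/2.61 = 26.4368
  plasticizer: 17.9/1.05 = 17.0476
  zinc oxide: 6.8/5.6 = 1.2143
Sum of volumes = 133.1943
SG = 193.7 / 133.1943 = 1.454

SG = 1.454


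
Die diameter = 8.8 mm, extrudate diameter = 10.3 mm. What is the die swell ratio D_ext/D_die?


Die swell ratio = D_extrudate / D_die
= 10.3 / 8.8
= 1.17

Die swell = 1.17


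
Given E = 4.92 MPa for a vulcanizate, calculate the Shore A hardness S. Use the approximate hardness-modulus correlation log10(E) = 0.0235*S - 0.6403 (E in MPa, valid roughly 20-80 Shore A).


log10(E) = 0.0235*S - 0.6403  =>  S = (log10(E) + 0.6403) / 0.0235
log10(4.92) = 0.691965
S = (0.691965 + 0.6403) / 0.0235 = 1.332265 / 0.0235
S = 56.7

Shore A = 56.7


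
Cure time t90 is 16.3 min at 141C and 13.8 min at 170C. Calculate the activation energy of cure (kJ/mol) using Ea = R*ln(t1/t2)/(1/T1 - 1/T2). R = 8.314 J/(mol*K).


T1 = 414.15 K, T2 = 443.15 K
1/T1 - 1/T2 = 1.5801e-04
ln(t1/t2) = ln(16.3/13.8) = 0.1665
Ea = 8.314 * 0.1665 / 1.5801e-04 = 8760.4334 J/mol
Ea = 8.76 kJ/mol

8.76 kJ/mol


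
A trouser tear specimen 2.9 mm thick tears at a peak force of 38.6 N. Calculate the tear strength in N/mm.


Tear strength = force / thickness
= 38.6 / 2.9
= 13.31 N/mm

13.31 N/mm


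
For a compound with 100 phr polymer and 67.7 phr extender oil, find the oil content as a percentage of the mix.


Oil % = oil / (100 + oil) * 100
= 67.7 / (100 + 67.7) * 100
= 67.7 / 167.7 * 100
= 40.37%

40.37%


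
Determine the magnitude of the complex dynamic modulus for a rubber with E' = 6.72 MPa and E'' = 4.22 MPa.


|E*| = sqrt(E'^2 + E''^2)
= sqrt(6.72^2 + 4.22^2)
= sqrt(45.1584 + 17.8084)
= 7.935 MPa

7.935 MPa


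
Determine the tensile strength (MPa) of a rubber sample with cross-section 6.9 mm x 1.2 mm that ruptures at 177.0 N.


Area = width * thickness = 6.9 * 1.2 = 8.28 mm^2
TS = force / area = 177.0 / 8.28 = 21.38 MPa

21.38 MPa


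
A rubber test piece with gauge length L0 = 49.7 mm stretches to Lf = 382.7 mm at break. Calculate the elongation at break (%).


Elongation = (Lf - L0) / L0 * 100
= (382.7 - 49.7) / 49.7 * 100
= 333.0 / 49.7 * 100
= 670.0%

670.0%


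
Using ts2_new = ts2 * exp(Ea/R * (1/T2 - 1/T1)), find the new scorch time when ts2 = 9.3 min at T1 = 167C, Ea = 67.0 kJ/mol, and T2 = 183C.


Convert temperatures: T1 = 167 + 273.15 = 440.15 K, T2 = 183 + 273.15 = 456.15 K
ts2_new = 9.3 * exp(67000 / 8.314 * (1/456.15 - 1/440.15))
1/T2 - 1/T1 = -7.9691e-05
ts2_new = 4.89 min

4.89 min


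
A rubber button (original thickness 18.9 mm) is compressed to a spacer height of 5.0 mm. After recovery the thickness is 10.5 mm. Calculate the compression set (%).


CS = (t0 - recovered) / (t0 - ts) * 100
= (18.9 - 10.5) / (18.9 - 5.0) * 100
= 8.4 / 13.9 * 100
= 60.4%

60.4%


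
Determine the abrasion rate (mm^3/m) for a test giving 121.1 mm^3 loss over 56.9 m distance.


Rate = volume_loss / distance
= 121.1 / 56.9
= 2.128 mm^3/m

2.128 mm^3/m


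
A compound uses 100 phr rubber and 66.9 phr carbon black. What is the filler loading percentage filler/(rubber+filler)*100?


Filler % = filler / (rubber + filler) * 100
= 66.9 / (100 + 66.9) * 100
= 66.9 / 166.9 * 100
= 40.08%

40.08%


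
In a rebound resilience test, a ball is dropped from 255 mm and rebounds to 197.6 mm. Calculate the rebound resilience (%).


Resilience = h_rebound / h_drop * 100
= 197.6 / 255 * 100
= 77.5%

77.5%


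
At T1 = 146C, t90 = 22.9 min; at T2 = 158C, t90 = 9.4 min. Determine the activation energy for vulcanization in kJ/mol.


T1 = 419.15 K, T2 = 431.15 K
1/T1 - 1/T2 = 6.6402e-05
ln(t1/t2) = ln(22.9/9.4) = 0.8904
Ea = 8.314 * 0.8904 / 6.6402e-05 = 111487.2142 J/mol
Ea = 111.49 kJ/mol

111.49 kJ/mol


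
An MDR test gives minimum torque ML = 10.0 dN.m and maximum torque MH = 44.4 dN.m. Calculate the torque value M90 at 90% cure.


M90 = ML + 0.9 * (MH - ML)
M90 = 10.0 + 0.9 * (44.4 - 10.0)
M90 = 10.0 + 0.9 * 34.4
M90 = 40.96 dN.m

40.96 dN.m


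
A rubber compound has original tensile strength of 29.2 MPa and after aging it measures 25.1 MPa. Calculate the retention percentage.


Retention = aged / original * 100
= 25.1 / 29.2 * 100
= 86.0%

86.0%


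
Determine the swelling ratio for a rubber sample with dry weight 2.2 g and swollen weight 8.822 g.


Q = W_swollen / W_dry
Q = 8.822 / 2.2
Q = 4.01

Q = 4.01


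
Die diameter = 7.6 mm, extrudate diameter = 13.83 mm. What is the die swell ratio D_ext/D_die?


Die swell ratio = D_extrudate / D_die
= 13.83 / 7.6
= 1.82

Die swell = 1.82


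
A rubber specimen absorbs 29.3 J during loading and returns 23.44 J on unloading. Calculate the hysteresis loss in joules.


Hysteresis loss = loading - unloading
= 29.3 - 23.44
= 5.86 J

5.86 J


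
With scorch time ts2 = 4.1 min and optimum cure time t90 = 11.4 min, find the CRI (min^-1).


CRI = 100 / (t90 - ts2)
= 100 / (11.4 - 4.1)
= 100 / 7.3
= 13.7 min^-1

13.7 min^-1


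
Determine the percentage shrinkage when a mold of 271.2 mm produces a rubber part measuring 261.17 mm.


Shrinkage = (mold - part) / mold * 100
= (271.2 - 261.17) / 271.2 * 100
= 10.03 / 271.2 * 100
= 3.7%

3.7%


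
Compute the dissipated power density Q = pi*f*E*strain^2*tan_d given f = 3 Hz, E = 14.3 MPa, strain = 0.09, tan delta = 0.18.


Q = pi * f * E * strain^2 * tan_d
= pi * 3 * 14.3 * 0.09^2 * 0.18
= pi * 3 * 14.3 * 0.0081 * 0.18
= 0.1965

Q = 0.1965


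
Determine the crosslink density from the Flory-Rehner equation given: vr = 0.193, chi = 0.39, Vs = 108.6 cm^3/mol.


ln(1 - vr) = ln(1 - 0.193) = -0.2144
Numerator = -((-0.2144) + 0.193 + 0.39 * 0.193^2) = 0.0069
Denominator = 108.6 * (0.193^(1/3) - 0.193/2) = 52.2800
nu = 0.0069 / 52.2800 = 1.3207e-04 mol/cm^3

1.3207e-04 mol/cm^3


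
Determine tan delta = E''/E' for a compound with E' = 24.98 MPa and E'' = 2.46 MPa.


tan delta = E'' / E'
= 2.46 / 24.98
= 0.0985

tan delta = 0.0985


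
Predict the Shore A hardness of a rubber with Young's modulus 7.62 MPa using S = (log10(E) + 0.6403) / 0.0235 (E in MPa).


log10(E) = 0.0235*S - 0.6403  =>  S = (log10(E) + 0.6403) / 0.0235
log10(7.62) = 0.881955
S = (0.881955 + 0.6403) / 0.0235 = 1.522255 / 0.0235
S = 64.8

Shore A = 64.8


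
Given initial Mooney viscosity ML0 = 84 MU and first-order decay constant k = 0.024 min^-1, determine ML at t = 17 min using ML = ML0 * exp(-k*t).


ML = ML0 * exp(-k * t)
ML = 84 * exp(-0.024 * 17)
ML = 84 * 0.6650
ML = 55.86 MU

55.86 MU


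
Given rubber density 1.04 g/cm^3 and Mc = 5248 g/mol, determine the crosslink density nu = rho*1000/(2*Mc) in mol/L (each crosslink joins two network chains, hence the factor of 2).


nu = rho * 1000 / (2 * Mc)
nu = 1.04 * 1000 / (2 * 5248)
nu = 1040.0 / 10496
nu = 0.0991 mol/L

0.0991 mol/L


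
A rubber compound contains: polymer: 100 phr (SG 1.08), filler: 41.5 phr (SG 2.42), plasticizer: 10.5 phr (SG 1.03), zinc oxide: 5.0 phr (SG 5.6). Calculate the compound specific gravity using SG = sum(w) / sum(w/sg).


Sum of weights = 157.0
Volume contributions:
  polymer: 100/1.08 = 92.5926
  filler: 41.5/2.42 = 17.1488
  plasticizer: 10.5/1.03 = 10.1942
  zinc oxide: 5.0/5.6 = 0.8929
Sum of volumes = 120.8284
SG = 157.0 / 120.8284 = 1.299

SG = 1.299


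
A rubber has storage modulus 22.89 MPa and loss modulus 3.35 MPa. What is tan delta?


tan delta = E'' / E'
= 3.35 / 22.89
= 0.1464

tan delta = 0.1464


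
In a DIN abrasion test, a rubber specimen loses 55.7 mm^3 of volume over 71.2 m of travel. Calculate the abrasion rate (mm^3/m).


Rate = volume_loss / distance
= 55.7 / 71.2
= 0.782 mm^3/m

0.782 mm^3/m


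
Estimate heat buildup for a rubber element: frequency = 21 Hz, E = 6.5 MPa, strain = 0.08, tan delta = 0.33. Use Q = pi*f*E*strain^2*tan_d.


Q = pi * f * E * strain^2 * tan_d
= pi * 21 * 6.5 * 0.08^2 * 0.33
= pi * 21 * 6.5 * 0.0064 * 0.33
= 0.9057

Q = 0.9057


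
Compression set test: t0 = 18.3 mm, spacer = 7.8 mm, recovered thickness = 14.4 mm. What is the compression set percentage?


CS = (t0 - recovered) / (t0 - ts) * 100
= (18.3 - 14.4) / (18.3 - 7.8) * 100
= 3.9 / 10.5 * 100
= 37.1%

37.1%


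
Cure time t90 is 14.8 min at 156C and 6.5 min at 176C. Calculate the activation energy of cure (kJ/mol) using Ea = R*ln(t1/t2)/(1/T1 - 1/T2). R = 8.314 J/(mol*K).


T1 = 429.15 K, T2 = 449.15 K
1/T1 - 1/T2 = 1.0376e-04
ln(t1/t2) = ln(14.8/6.5) = 0.8228
Ea = 8.314 * 0.8228 / 1.0376e-04 = 65930.7515 J/mol
Ea = 65.93 kJ/mol

65.93 kJ/mol


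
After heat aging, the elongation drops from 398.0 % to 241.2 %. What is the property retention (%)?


Retention = aged / original * 100
= 241.2 / 398.0 * 100
= 60.6%

60.6%


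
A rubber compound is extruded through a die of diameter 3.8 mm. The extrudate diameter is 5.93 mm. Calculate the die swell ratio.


Die swell ratio = D_extrudate / D_die
= 5.93 / 3.8
= 1.561

Die swell = 1.561


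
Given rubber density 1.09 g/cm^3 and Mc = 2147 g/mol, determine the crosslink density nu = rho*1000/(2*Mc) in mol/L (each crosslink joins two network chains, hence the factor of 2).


nu = rho * 1000 / (2 * Mc)
nu = 1.09 * 1000 / (2 * 2147)
nu = 1090.0 / 4294
nu = 0.2538 mol/L

0.2538 mol/L


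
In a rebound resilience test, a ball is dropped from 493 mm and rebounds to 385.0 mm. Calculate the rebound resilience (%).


Resilience = h_rebound / h_drop * 100
= 385.0 / 493 * 100
= 78.1%

78.1%


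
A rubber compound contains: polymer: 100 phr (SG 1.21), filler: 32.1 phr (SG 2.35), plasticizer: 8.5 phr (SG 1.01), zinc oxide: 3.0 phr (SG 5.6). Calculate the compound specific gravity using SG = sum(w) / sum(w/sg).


Sum of weights = 143.6
Volume contributions:
  polymer: 100/1.21 = 82.6446
  filler: 32.1/2.35 = 13.6596
  plasticizer: 8.5/1.01 = 8.4158
  zinc oxide: 3.0/5.6 = 0.5357
Sum of volumes = 105.2558
SG = 143.6 / 105.2558 = 1.364

SG = 1.364


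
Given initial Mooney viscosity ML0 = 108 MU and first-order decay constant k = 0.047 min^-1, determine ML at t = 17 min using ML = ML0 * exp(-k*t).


ML = ML0 * exp(-k * t)
ML = 108 * exp(-0.047 * 17)
ML = 108 * 0.4498
ML = 48.58 MU

48.58 MU


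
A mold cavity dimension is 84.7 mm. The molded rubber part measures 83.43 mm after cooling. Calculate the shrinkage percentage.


Shrinkage = (mold - part) / mold * 100
= (84.7 - 83.43) / 84.7 * 100
= 1.27 / 84.7 * 100
= 1.5%

1.5%


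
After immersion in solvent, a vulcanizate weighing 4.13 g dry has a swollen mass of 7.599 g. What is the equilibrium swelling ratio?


Q = W_swollen / W_dry
Q = 7.599 / 4.13
Q = 1.84

Q = 1.84


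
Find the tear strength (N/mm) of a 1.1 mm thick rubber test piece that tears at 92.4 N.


Tear strength = force / thickness
= 92.4 / 1.1
= 84.0 N/mm

84.0 N/mm


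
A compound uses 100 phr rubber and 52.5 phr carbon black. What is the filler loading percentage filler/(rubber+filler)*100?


Filler % = filler / (rubber + filler) * 100
= 52.5 / (100 + 52.5) * 100
= 52.5 / 152.5 * 100
= 34.43%

34.43%


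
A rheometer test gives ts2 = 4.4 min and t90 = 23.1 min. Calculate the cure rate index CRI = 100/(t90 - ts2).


CRI = 100 / (t90 - ts2)
= 100 / (23.1 - 4.4)
= 100 / 18.7
= 5.35 min^-1

5.35 min^-1


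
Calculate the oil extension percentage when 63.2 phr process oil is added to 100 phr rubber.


Oil % = oil / (100 + oil) * 100
= 63.2 / (100 + 63.2) * 100
= 63.2 / 163.2 * 100
= 38.73%

38.73%


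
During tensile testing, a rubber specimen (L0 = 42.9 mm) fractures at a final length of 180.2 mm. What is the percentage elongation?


Elongation = (Lf - L0) / L0 * 100
= (180.2 - 42.9) / 42.9 * 100
= 137.3 / 42.9 * 100
= 320.0%

320.0%


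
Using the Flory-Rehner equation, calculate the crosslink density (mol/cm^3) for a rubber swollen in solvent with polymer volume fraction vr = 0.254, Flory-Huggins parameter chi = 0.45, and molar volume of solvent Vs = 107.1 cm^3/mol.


ln(1 - vr) = ln(1 - 0.254) = -0.2930
Numerator = -((-0.2930) + 0.254 + 0.45 * 0.254^2) = 0.0100
Denominator = 107.1 * (0.254^(1/3) - 0.254/2) = 54.2250
nu = 0.0100 / 54.2250 = 1.8437e-04 mol/cm^3

1.8437e-04 mol/cm^3


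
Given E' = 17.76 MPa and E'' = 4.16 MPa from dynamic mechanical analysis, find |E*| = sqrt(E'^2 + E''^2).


|E*| = sqrt(E'^2 + E''^2)
= sqrt(17.76^2 + 4.16^2)
= sqrt(315.4176 + 17.3056)
= 18.241 MPa

18.241 MPa


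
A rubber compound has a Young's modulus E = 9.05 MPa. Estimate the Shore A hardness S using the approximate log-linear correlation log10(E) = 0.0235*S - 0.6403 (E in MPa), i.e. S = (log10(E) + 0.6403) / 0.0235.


log10(E) = 0.0235*S - 0.6403  =>  S = (log10(E) + 0.6403) / 0.0235
log10(9.05) = 0.956649
S = (0.956649 + 0.6403) / 0.0235 = 1.596949 / 0.0235
S = 68.0

Shore A = 68.0


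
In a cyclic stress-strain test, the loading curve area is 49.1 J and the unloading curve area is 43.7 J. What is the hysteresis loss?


Hysteresis loss = loading - unloading
= 49.1 - 43.7
= 5.4 J

5.4 J


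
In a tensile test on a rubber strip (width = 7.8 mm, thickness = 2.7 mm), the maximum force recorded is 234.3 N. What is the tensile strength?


Area = width * thickness = 7.8 * 2.7 = 21.06 mm^2
TS = force / area = 234.3 / 21.06 = 11.13 MPa

11.13 MPa


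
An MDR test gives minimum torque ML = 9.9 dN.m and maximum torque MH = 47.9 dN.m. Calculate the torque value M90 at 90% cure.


M90 = ML + 0.9 * (MH - ML)
M90 = 9.9 + 0.9 * (47.9 - 9.9)
M90 = 9.9 + 0.9 * 38.0
M90 = 44.1 dN.m

44.1 dN.m


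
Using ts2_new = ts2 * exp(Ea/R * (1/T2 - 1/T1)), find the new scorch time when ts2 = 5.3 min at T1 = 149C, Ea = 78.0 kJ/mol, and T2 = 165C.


Convert temperatures: T1 = 149 + 273.15 = 422.15 K, T2 = 165 + 273.15 = 438.15 K
ts2_new = 5.3 * exp(78000 / 8.314 * (1/438.15 - 1/422.15))
1/T2 - 1/T1 = -8.6503e-05
ts2_new = 2.35 min

2.35 min


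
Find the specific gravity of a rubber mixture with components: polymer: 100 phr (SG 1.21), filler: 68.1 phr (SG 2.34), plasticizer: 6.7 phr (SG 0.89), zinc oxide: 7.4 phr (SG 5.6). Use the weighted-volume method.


Sum of weights = 182.2
Volume contributions:
  polymer: 100/1.21 = 82.6446
  filler: 68.1/2.34 = 29.1026
  plasticizer: 6.7/0.89 = 7.5281
  zinc oxide: 7.4/5.6 = 1.3214
Sum of volumes = 120.5967
SG = 182.2 / 120.5967 = 1.511

SG = 1.511


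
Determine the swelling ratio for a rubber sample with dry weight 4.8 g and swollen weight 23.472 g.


Q = W_swollen / W_dry
Q = 23.472 / 4.8
Q = 4.89

Q = 4.89


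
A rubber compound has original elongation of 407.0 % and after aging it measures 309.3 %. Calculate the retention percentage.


Retention = aged / original * 100
= 309.3 / 407.0 * 100
= 76.0%

76.0%


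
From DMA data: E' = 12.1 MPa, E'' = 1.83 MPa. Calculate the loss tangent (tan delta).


tan delta = E'' / E'
= 1.83 / 12.1
= 0.1512

tan delta = 0.1512


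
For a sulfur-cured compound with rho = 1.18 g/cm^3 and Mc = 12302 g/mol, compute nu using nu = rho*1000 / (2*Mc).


nu = rho * 1000 / (2 * Mc)
nu = 1.18 * 1000 / (2 * 12302)
nu = 1180.0 / 24604
nu = 0.0480 mol/L

0.0480 mol/L


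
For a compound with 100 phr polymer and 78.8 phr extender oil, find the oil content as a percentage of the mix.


Oil % = oil / (100 + oil) * 100
= 78.8 / (100 + 78.8) * 100
= 78.8 / 178.8 * 100
= 44.07%

44.07%


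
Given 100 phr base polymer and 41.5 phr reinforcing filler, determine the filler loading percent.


Filler % = filler / (rubber + filler) * 100
= 41.5 / (100 + 41.5) * 100
= 41.5 / 141.5 * 100
= 29.33%

29.33%


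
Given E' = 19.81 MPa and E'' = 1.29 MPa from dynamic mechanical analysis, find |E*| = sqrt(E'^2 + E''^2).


|E*| = sqrt(E'^2 + E''^2)
= sqrt(19.81^2 + 1.29^2)
= sqrt(392.4361 + 1.6641)
= 19.852 MPa

19.852 MPa


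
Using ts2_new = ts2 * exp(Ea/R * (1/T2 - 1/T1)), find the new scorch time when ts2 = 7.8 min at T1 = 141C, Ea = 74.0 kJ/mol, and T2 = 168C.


Convert temperatures: T1 = 141 + 273.15 = 414.15 K, T2 = 168 + 273.15 = 441.15 K
ts2_new = 7.8 * exp(74000 / 8.314 * (1/441.15 - 1/414.15))
1/T2 - 1/T1 = -1.4778e-04
ts2_new = 2.09 min

2.09 min


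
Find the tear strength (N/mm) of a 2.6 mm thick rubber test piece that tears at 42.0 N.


Tear strength = force / thickness
= 42.0 / 2.6
= 16.15 N/mm

16.15 N/mm


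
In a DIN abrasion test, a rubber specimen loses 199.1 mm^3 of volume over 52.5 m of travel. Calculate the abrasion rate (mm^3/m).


Rate = volume_loss / distance
= 199.1 / 52.5
= 3.792 mm^3/m

3.792 mm^3/m


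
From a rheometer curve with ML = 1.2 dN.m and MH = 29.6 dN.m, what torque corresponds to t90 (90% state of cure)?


M90 = ML + 0.9 * (MH - ML)
M90 = 1.2 + 0.9 * (29.6 - 1.2)
M90 = 1.2 + 0.9 * 28.4
M90 = 26.76 dN.m

26.76 dN.m


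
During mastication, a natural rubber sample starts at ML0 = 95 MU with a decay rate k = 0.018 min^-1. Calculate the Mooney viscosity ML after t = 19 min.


ML = ML0 * exp(-k * t)
ML = 95 * exp(-0.018 * 19)
ML = 95 * 0.7103
ML = 67.48 MU

67.48 MU


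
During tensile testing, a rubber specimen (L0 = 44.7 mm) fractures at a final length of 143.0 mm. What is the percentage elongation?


Elongation = (Lf - L0) / L0 * 100
= (143.0 - 44.7) / 44.7 * 100
= 98.3 / 44.7 * 100
= 219.9%

219.9%


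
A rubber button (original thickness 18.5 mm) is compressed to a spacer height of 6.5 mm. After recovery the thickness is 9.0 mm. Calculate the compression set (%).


CS = (t0 - recovered) / (t0 - ts) * 100
= (18.5 - 9.0) / (18.5 - 6.5) * 100
= 9.5 / 12.0 * 100
= 79.2%

79.2%


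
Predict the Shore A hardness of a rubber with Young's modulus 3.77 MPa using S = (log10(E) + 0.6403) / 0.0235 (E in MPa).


log10(E) = 0.0235*S - 0.6403  =>  S = (log10(E) + 0.6403) / 0.0235
log10(3.77) = 0.576341
S = (0.576341 + 0.6403) / 0.0235 = 1.216641 / 0.0235
S = 51.8

Shore A = 51.8


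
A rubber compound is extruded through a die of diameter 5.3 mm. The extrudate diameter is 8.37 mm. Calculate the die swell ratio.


Die swell ratio = D_extrudate / D_die
= 8.37 / 5.3
= 1.579

Die swell = 1.579


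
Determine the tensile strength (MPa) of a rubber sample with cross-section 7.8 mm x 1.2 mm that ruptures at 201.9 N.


Area = width * thickness = 7.8 * 1.2 = 9.36 mm^2
TS = force / area = 201.9 / 9.36 = 21.57 MPa

21.57 MPa


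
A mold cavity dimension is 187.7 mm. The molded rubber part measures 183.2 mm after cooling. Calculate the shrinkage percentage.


Shrinkage = (mold - part) / mold * 100
= (187.7 - 183.2) / 187.7 * 100
= 4.5 / 187.7 * 100
= 2.4%

2.4%


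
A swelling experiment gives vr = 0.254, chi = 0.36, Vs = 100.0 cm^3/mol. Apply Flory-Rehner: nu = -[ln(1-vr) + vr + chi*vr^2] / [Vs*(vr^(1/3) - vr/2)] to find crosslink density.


ln(1 - vr) = ln(1 - 0.254) = -0.2930
Numerator = -((-0.2930) + 0.254 + 0.36 * 0.254^2) = 0.0158
Denominator = 100.0 * (0.254^(1/3) - 0.254/2) = 50.6303
nu = 0.0158 / 50.6303 = 3.1214e-04 mol/cm^3

3.1214e-04 mol/cm^3


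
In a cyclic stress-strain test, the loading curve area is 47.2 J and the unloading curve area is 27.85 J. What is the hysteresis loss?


Hysteresis loss = loading - unloading
= 47.2 - 27.85
= 19.35 J

19.35 J


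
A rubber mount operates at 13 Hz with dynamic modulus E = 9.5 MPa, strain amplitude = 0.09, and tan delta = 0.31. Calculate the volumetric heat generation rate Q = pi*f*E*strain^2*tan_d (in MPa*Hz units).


Q = pi * f * E * strain^2 * tan_d
= pi * 13 * 9.5 * 0.09^2 * 0.31
= pi * 13 * 9.5 * 0.0081 * 0.31
= 0.9742

Q = 0.9742


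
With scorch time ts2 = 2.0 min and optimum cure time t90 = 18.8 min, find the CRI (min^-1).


CRI = 100 / (t90 - ts2)
= 100 / (18.8 - 2.0)
= 100 / 16.8
= 5.95 min^-1

5.95 min^-1


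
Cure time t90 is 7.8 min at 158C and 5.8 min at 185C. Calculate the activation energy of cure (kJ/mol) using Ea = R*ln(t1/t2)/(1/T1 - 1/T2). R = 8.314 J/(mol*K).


T1 = 431.15 K, T2 = 458.15 K
1/T1 - 1/T2 = 1.3669e-04
ln(t1/t2) = ln(7.8/5.8) = 0.2963
Ea = 8.314 * 0.2963 / 1.3669e-04 = 18020.3774 J/mol
Ea = 18.02 kJ/mol

18.02 kJ/mol


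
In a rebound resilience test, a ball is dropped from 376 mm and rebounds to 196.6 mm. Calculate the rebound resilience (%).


Resilience = h_rebound / h_drop * 100
= 196.6 / 376 * 100
= 52.3%

52.3%


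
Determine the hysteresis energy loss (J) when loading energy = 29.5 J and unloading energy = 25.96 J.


Hysteresis loss = loading - unloading
= 29.5 - 25.96
= 3.54 J

3.54 J


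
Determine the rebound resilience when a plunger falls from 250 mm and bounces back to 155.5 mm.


Resilience = h_rebound / h_drop * 100
= 155.5 / 250 * 100
= 62.2%

62.2%


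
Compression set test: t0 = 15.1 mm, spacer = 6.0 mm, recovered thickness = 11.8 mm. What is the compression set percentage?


CS = (t0 - recovered) / (t0 - ts) * 100
= (15.1 - 11.8) / (15.1 - 6.0) * 100
= 3.3 / 9.1 * 100
= 36.3%

36.3%


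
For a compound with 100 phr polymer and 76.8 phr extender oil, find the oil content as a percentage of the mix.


Oil % = oil / (100 + oil) * 100
= 76.8 / (100 + 76.8) * 100
= 76.8 / 176.8 * 100
= 43.44%

43.44%


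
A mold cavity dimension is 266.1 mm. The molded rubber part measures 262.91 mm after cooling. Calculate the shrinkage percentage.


Shrinkage = (mold - part) / mold * 100
= (266.1 - 262.91) / 266.1 * 100
= 3.19 / 266.1 * 100
= 1.2%

1.2%


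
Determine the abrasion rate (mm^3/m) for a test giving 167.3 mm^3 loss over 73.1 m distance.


Rate = volume_loss / distance
= 167.3 / 73.1
= 2.289 mm^3/m

2.289 mm^3/m


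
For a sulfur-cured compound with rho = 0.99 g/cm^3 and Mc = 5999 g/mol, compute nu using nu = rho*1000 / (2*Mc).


nu = rho * 1000 / (2 * Mc)
nu = 0.99 * 1000 / (2 * 5999)
nu = 990.0 / 11998
nu = 0.0825 mol/L

0.0825 mol/L


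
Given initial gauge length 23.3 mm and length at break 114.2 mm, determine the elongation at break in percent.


Elongation = (Lf - L0) / L0 * 100
= (114.2 - 23.3) / 23.3 * 100
= 90.9 / 23.3 * 100
= 390.1%

390.1%


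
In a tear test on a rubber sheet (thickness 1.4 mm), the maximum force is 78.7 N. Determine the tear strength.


Tear strength = force / thickness
= 78.7 / 1.4
= 56.21 N/mm

56.21 N/mm


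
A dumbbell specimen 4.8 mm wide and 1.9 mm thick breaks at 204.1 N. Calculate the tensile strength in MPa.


Area = width * thickness = 4.8 * 1.9 = 9.12 mm^2
TS = force / area = 204.1 / 9.12 = 22.38 MPa

22.38 MPa


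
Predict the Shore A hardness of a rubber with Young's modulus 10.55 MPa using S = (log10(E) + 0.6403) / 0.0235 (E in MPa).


log10(E) = 0.0235*S - 0.6403  =>  S = (log10(E) + 0.6403) / 0.0235
log10(10.55) = 1.023252
S = (1.023252 + 0.6403) / 0.0235 = 1.663552 / 0.0235
S = 70.8

Shore A = 70.8


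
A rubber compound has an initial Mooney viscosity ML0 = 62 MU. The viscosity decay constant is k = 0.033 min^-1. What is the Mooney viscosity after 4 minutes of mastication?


ML = ML0 * exp(-k * t)
ML = 62 * exp(-0.033 * 4)
ML = 62 * 0.8763
ML = 54.33 MU

54.33 MU


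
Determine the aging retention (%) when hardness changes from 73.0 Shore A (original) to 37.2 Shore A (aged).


Retention = aged / original * 100
= 37.2 / 73.0 * 100
= 51.0%

51.0%


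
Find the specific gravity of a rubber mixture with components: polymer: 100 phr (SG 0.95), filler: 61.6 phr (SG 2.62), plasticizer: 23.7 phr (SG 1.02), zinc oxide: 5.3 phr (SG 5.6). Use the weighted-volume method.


Sum of weights = 190.6
Volume contributions:
  polymer: 100/0.95 = 105.2632
  filler: 61.6/2.62 = 23.5115
  plasticizer: 23.7/1.02 = 23.2353
  zinc oxide: 5.3/5.6 = 0.9464
Sum of volumes = 152.9563
SG = 190.6 / 152.9563 = 1.246

SG = 1.246
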